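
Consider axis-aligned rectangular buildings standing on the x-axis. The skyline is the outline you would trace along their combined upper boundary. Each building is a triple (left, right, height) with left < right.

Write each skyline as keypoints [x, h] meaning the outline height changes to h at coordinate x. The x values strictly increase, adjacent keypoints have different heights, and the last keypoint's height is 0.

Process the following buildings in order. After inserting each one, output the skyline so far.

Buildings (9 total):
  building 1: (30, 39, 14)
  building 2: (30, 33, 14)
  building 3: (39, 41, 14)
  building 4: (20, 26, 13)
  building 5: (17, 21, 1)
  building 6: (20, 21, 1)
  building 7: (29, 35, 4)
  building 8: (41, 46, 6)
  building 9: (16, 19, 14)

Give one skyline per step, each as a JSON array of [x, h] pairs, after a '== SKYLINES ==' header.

== SKYLINES ==
[[30,14],[39,0]]
[[30,14],[39,0]]
[[30,14],[41,0]]
[[20,13],[26,0],[30,14],[41,0]]
[[17,1],[20,13],[26,0],[30,14],[41,0]]
[[17,1],[20,13],[26,0],[30,14],[41,0]]
[[17,1],[20,13],[26,0],[29,4],[30,14],[41,0]]
[[17,1],[20,13],[26,0],[29,4],[30,14],[41,6],[46,0]]
[[16,14],[19,1],[20,13],[26,0],[29,4],[30,14],[41,6],[46,0]]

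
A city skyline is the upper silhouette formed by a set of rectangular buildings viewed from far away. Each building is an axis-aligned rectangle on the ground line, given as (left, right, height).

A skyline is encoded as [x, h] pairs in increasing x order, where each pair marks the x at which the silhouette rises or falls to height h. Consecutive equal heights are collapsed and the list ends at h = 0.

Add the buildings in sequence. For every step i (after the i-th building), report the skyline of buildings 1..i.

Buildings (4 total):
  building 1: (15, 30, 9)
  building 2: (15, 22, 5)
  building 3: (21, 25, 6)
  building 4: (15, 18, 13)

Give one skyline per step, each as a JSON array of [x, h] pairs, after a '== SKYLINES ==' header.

== SKYLINES ==
[[15,9],[30,0]]
[[15,9],[30,0]]
[[15,9],[30,0]]
[[15,13],[18,9],[30,0]]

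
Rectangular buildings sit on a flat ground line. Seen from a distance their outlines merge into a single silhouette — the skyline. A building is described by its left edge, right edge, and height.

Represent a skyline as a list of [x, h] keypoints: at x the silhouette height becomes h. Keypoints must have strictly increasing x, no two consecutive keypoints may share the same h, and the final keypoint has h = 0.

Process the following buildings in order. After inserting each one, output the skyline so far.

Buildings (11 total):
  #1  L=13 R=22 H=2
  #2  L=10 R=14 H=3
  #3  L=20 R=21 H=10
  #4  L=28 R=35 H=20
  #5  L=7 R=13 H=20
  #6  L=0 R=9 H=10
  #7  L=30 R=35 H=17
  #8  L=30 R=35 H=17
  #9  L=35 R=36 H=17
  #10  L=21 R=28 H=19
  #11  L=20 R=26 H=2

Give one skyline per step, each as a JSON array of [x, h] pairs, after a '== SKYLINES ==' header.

== SKYLINES ==
[[13,2],[22,0]]
[[10,3],[14,2],[22,0]]
[[10,3],[14,2],[20,10],[21,2],[22,0]]
[[10,3],[14,2],[20,10],[21,2],[22,0],[28,20],[35,0]]
[[7,20],[13,3],[14,2],[20,10],[21,2],[22,0],[28,20],[35,0]]
[[0,10],[7,20],[13,3],[14,2],[20,10],[21,2],[22,0],[28,20],[35,0]]
[[0,10],[7,20],[13,3],[14,2],[20,10],[21,2],[22,0],[28,20],[35,0]]
[[0,10],[7,20],[13,3],[14,2],[20,10],[21,2],[22,0],[28,20],[35,0]]
[[0,10],[7,20],[13,3],[14,2],[20,10],[21,2],[22,0],[28,20],[35,17],[36,0]]
[[0,10],[7,20],[13,3],[14,2],[20,10],[21,19],[28,20],[35,17],[36,0]]
[[0,10],[7,20],[13,3],[14,2],[20,10],[21,19],[28,20],[35,17],[36,0]]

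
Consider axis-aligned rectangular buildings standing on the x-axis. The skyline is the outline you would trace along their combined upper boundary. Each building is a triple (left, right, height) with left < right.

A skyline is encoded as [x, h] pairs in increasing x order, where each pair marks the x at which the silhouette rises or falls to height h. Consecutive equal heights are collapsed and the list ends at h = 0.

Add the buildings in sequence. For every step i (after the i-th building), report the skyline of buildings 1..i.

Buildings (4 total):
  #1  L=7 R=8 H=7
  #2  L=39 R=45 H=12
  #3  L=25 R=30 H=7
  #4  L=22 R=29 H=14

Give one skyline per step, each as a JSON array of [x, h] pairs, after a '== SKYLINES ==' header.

== SKYLINES ==
[[7,7],[8,0]]
[[7,7],[8,0],[39,12],[45,0]]
[[7,7],[8,0],[25,7],[30,0],[39,12],[45,0]]
[[7,7],[8,0],[22,14],[29,7],[30,0],[39,12],[45,0]]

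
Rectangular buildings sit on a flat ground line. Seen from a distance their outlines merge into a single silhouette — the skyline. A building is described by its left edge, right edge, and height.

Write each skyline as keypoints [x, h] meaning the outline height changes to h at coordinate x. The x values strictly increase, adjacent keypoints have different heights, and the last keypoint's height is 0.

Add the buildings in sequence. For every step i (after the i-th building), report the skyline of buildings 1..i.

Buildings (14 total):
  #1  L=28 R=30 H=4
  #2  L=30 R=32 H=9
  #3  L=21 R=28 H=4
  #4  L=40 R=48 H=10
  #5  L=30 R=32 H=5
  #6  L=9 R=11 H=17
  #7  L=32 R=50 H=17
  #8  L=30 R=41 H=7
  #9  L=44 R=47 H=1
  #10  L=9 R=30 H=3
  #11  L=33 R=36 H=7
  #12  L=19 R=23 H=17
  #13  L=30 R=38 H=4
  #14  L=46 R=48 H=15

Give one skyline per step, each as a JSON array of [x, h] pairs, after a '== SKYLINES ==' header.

== SKYLINES ==
[[28,4],[30,0]]
[[28,4],[30,9],[32,0]]
[[21,4],[30,9],[32,0]]
[[21,4],[30,9],[32,0],[40,10],[48,0]]
[[21,4],[30,9],[32,0],[40,10],[48,0]]
[[9,17],[11,0],[21,4],[30,9],[32,0],[40,10],[48,0]]
[[9,17],[11,0],[21,4],[30,9],[32,17],[50,0]]
[[9,17],[11,0],[21,4],[30,9],[32,17],[50,0]]
[[9,17],[11,0],[21,4],[30,9],[32,17],[50,0]]
[[9,17],[11,3],[21,4],[30,9],[32,17],[50,0]]
[[9,17],[11,3],[21,4],[30,9],[32,17],[50,0]]
[[9,17],[11,3],[19,17],[23,4],[30,9],[32,17],[50,0]]
[[9,17],[11,3],[19,17],[23,4],[30,9],[32,17],[50,0]]
[[9,17],[11,3],[19,17],[23,4],[30,9],[32,17],[50,0]]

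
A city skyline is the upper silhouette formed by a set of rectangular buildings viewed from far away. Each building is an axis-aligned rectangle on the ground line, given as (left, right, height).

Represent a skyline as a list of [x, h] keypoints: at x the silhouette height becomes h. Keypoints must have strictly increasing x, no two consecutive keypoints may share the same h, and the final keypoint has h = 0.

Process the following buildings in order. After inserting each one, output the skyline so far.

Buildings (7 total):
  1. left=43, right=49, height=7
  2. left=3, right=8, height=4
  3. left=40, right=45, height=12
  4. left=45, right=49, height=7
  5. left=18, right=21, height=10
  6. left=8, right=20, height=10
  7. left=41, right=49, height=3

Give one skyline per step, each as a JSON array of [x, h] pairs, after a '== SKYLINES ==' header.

== SKYLINES ==
[[43,7],[49,0]]
[[3,4],[8,0],[43,7],[49,0]]
[[3,4],[8,0],[40,12],[45,7],[49,0]]
[[3,4],[8,0],[40,12],[45,7],[49,0]]
[[3,4],[8,0],[18,10],[21,0],[40,12],[45,7],[49,0]]
[[3,4],[8,10],[21,0],[40,12],[45,7],[49,0]]
[[3,4],[8,10],[21,0],[40,12],[45,7],[49,0]]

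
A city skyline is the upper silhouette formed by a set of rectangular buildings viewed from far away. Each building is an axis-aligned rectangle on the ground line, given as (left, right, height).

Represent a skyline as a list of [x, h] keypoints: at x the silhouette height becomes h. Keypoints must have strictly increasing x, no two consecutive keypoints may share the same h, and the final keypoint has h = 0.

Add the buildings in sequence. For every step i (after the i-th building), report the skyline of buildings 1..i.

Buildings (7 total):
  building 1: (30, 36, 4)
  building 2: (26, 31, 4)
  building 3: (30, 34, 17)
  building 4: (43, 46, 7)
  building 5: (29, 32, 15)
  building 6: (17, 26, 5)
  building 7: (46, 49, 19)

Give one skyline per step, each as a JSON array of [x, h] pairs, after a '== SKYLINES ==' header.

== SKYLINES ==
[[30,4],[36,0]]
[[26,4],[36,0]]
[[26,4],[30,17],[34,4],[36,0]]
[[26,4],[30,17],[34,4],[36,0],[43,7],[46,0]]
[[26,4],[29,15],[30,17],[34,4],[36,0],[43,7],[46,0]]
[[17,5],[26,4],[29,15],[30,17],[34,4],[36,0],[43,7],[46,0]]
[[17,5],[26,4],[29,15],[30,17],[34,4],[36,0],[43,7],[46,19],[49,0]]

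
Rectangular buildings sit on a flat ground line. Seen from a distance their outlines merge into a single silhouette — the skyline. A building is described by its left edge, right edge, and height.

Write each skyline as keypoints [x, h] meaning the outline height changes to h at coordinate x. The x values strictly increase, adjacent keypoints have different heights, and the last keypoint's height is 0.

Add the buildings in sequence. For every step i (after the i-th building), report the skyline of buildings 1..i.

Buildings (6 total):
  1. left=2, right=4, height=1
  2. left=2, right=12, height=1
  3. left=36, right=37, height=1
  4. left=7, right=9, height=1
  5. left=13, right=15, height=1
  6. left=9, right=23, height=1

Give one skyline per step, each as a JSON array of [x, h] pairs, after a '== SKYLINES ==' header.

== SKYLINES ==
[[2,1],[4,0]]
[[2,1],[12,0]]
[[2,1],[12,0],[36,1],[37,0]]
[[2,1],[12,0],[36,1],[37,0]]
[[2,1],[12,0],[13,1],[15,0],[36,1],[37,0]]
[[2,1],[23,0],[36,1],[37,0]]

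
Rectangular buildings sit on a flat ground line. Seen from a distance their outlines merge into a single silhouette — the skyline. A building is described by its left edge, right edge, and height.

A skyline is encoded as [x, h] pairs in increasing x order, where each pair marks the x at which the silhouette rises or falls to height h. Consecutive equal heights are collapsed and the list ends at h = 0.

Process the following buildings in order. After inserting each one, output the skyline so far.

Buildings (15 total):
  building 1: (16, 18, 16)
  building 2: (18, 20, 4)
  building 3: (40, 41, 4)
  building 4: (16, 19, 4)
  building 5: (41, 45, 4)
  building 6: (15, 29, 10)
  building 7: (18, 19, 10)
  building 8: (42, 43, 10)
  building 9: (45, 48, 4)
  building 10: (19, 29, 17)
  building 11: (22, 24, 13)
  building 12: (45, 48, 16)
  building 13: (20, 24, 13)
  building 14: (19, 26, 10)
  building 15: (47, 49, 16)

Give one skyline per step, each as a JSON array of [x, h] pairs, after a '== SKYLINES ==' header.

== SKYLINES ==
[[16,16],[18,0]]
[[16,16],[18,4],[20,0]]
[[16,16],[18,4],[20,0],[40,4],[41,0]]
[[16,16],[18,4],[20,0],[40,4],[41,0]]
[[16,16],[18,4],[20,0],[40,4],[45,0]]
[[15,10],[16,16],[18,10],[29,0],[40,4],[45,0]]
[[15,10],[16,16],[18,10],[29,0],[40,4],[45,0]]
[[15,10],[16,16],[18,10],[29,0],[40,4],[42,10],[43,4],[45,0]]
[[15,10],[16,16],[18,10],[29,0],[40,4],[42,10],[43,4],[48,0]]
[[15,10],[16,16],[18,10],[19,17],[29,0],[40,4],[42,10],[43,4],[48,0]]
[[15,10],[16,16],[18,10],[19,17],[29,0],[40,4],[42,10],[43,4],[48,0]]
[[15,10],[16,16],[18,10],[19,17],[29,0],[40,4],[42,10],[43,4],[45,16],[48,0]]
[[15,10],[16,16],[18,10],[19,17],[29,0],[40,4],[42,10],[43,4],[45,16],[48,0]]
[[15,10],[16,16],[18,10],[19,17],[29,0],[40,4],[42,10],[43,4],[45,16],[48,0]]
[[15,10],[16,16],[18,10],[19,17],[29,0],[40,4],[42,10],[43,4],[45,16],[49,0]]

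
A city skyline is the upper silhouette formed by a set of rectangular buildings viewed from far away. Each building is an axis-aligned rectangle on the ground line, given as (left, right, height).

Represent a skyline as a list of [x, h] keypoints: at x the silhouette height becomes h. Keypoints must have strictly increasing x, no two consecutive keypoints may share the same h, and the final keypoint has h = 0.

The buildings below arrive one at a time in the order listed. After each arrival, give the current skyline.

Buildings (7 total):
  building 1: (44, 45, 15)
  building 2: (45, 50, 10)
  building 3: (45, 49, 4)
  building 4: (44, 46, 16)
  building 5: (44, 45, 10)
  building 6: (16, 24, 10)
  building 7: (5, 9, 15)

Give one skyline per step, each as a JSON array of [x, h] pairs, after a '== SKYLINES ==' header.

== SKYLINES ==
[[44,15],[45,0]]
[[44,15],[45,10],[50,0]]
[[44,15],[45,10],[50,0]]
[[44,16],[46,10],[50,0]]
[[44,16],[46,10],[50,0]]
[[16,10],[24,0],[44,16],[46,10],[50,0]]
[[5,15],[9,0],[16,10],[24,0],[44,16],[46,10],[50,0]]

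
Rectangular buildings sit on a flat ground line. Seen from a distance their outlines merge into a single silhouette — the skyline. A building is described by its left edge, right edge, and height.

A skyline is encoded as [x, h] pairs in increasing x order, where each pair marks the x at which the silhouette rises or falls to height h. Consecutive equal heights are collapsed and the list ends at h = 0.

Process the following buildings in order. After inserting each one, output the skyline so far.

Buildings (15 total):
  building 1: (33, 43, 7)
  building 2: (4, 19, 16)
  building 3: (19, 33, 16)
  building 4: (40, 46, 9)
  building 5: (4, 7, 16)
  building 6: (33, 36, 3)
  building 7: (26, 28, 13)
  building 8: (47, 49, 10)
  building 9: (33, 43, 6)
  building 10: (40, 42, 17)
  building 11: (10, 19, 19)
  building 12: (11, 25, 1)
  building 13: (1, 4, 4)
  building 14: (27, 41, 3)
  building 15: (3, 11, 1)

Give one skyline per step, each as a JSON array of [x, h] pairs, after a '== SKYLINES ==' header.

== SKYLINES ==
[[33,7],[43,0]]
[[4,16],[19,0],[33,7],[43,0]]
[[4,16],[33,7],[43,0]]
[[4,16],[33,7],[40,9],[46,0]]
[[4,16],[33,7],[40,9],[46,0]]
[[4,16],[33,7],[40,9],[46,0]]
[[4,16],[33,7],[40,9],[46,0]]
[[4,16],[33,7],[40,9],[46,0],[47,10],[49,0]]
[[4,16],[33,7],[40,9],[46,0],[47,10],[49,0]]
[[4,16],[33,7],[40,17],[42,9],[46,0],[47,10],[49,0]]
[[4,16],[10,19],[19,16],[33,7],[40,17],[42,9],[46,0],[47,10],[49,0]]
[[4,16],[10,19],[19,16],[33,7],[40,17],[42,9],[46,0],[47,10],[49,0]]
[[1,4],[4,16],[10,19],[19,16],[33,7],[40,17],[42,9],[46,0],[47,10],[49,0]]
[[1,4],[4,16],[10,19],[19,16],[33,7],[40,17],[42,9],[46,0],[47,10],[49,0]]
[[1,4],[4,16],[10,19],[19,16],[33,7],[40,17],[42,9],[46,0],[47,10],[49,0]]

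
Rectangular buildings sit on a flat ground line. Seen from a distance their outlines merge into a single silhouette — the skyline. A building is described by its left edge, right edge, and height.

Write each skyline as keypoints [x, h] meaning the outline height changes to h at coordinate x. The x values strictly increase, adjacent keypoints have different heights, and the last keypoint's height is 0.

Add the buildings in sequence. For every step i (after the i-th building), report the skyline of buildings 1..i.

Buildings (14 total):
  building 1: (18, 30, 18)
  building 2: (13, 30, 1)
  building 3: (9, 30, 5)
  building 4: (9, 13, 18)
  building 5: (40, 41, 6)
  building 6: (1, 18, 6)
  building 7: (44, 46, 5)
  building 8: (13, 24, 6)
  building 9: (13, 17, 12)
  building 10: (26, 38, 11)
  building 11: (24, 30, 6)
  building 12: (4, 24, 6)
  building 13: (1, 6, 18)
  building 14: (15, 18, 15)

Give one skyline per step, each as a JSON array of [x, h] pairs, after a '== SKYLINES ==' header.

== SKYLINES ==
[[18,18],[30,0]]
[[13,1],[18,18],[30,0]]
[[9,5],[18,18],[30,0]]
[[9,18],[13,5],[18,18],[30,0]]
[[9,18],[13,5],[18,18],[30,0],[40,6],[41,0]]
[[1,6],[9,18],[13,6],[18,18],[30,0],[40,6],[41,0]]
[[1,6],[9,18],[13,6],[18,18],[30,0],[40,6],[41,0],[44,5],[46,0]]
[[1,6],[9,18],[13,6],[18,18],[30,0],[40,6],[41,0],[44,5],[46,0]]
[[1,6],[9,18],[13,12],[17,6],[18,18],[30,0],[40,6],[41,0],[44,5],[46,0]]
[[1,6],[9,18],[13,12],[17,6],[18,18],[30,11],[38,0],[40,6],[41,0],[44,5],[46,0]]
[[1,6],[9,18],[13,12],[17,6],[18,18],[30,11],[38,0],[40,6],[41,0],[44,5],[46,0]]
[[1,6],[9,18],[13,12],[17,6],[18,18],[30,11],[38,0],[40,6],[41,0],[44,5],[46,0]]
[[1,18],[6,6],[9,18],[13,12],[17,6],[18,18],[30,11],[38,0],[40,6],[41,0],[44,5],[46,0]]
[[1,18],[6,6],[9,18],[13,12],[15,15],[18,18],[30,11],[38,0],[40,6],[41,0],[44,5],[46,0]]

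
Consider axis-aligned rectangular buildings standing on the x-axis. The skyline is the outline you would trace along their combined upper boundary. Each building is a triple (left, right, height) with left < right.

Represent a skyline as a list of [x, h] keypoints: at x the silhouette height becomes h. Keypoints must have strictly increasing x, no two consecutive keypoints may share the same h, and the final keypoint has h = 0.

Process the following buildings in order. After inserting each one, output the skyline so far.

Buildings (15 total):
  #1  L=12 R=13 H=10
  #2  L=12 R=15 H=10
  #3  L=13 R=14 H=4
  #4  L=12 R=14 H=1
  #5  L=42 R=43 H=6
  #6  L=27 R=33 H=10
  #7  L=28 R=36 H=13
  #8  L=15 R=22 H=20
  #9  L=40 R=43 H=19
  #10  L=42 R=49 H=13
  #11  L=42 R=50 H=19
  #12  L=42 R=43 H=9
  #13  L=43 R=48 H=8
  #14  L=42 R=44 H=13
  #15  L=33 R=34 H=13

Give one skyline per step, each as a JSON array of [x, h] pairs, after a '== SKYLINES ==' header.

== SKYLINES ==
[[12,10],[13,0]]
[[12,10],[15,0]]
[[12,10],[15,0]]
[[12,10],[15,0]]
[[12,10],[15,0],[42,6],[43,0]]
[[12,10],[15,0],[27,10],[33,0],[42,6],[43,0]]
[[12,10],[15,0],[27,10],[28,13],[36,0],[42,6],[43,0]]
[[12,10],[15,20],[22,0],[27,10],[28,13],[36,0],[42,6],[43,0]]
[[12,10],[15,20],[22,0],[27,10],[28,13],[36,0],[40,19],[43,0]]
[[12,10],[15,20],[22,0],[27,10],[28,13],[36,0],[40,19],[43,13],[49,0]]
[[12,10],[15,20],[22,0],[27,10],[28,13],[36,0],[40,19],[50,0]]
[[12,10],[15,20],[22,0],[27,10],[28,13],[36,0],[40,19],[50,0]]
[[12,10],[15,20],[22,0],[27,10],[28,13],[36,0],[40,19],[50,0]]
[[12,10],[15,20],[22,0],[27,10],[28,13],[36,0],[40,19],[50,0]]
[[12,10],[15,20],[22,0],[27,10],[28,13],[36,0],[40,19],[50,0]]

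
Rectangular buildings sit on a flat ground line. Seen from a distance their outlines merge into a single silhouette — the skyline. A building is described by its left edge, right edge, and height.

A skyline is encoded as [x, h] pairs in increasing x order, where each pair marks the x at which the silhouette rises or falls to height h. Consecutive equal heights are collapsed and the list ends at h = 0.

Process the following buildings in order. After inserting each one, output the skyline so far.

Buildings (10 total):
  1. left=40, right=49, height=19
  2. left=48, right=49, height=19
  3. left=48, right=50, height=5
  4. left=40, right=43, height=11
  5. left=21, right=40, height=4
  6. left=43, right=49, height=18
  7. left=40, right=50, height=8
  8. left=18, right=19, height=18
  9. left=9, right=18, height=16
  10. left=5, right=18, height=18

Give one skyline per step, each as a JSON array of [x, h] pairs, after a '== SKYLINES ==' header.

== SKYLINES ==
[[40,19],[49,0]]
[[40,19],[49,0]]
[[40,19],[49,5],[50,0]]
[[40,19],[49,5],[50,0]]
[[21,4],[40,19],[49,5],[50,0]]
[[21,4],[40,19],[49,5],[50,0]]
[[21,4],[40,19],[49,8],[50,0]]
[[18,18],[19,0],[21,4],[40,19],[49,8],[50,0]]
[[9,16],[18,18],[19,0],[21,4],[40,19],[49,8],[50,0]]
[[5,18],[19,0],[21,4],[40,19],[49,8],[50,0]]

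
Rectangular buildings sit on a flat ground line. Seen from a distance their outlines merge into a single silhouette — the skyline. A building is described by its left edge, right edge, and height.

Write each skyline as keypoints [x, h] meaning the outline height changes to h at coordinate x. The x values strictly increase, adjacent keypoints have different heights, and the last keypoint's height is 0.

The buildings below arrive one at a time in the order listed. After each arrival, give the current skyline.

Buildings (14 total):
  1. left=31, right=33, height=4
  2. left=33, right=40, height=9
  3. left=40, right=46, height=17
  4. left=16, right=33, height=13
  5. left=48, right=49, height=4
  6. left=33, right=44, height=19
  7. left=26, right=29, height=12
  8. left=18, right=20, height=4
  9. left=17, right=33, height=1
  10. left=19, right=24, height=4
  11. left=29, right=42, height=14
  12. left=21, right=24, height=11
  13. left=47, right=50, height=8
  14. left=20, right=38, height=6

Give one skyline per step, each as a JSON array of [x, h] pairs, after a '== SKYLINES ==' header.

== SKYLINES ==
[[31,4],[33,0]]
[[31,4],[33,9],[40,0]]
[[31,4],[33,9],[40,17],[46,0]]
[[16,13],[33,9],[40,17],[46,0]]
[[16,13],[33,9],[40,17],[46,0],[48,4],[49,0]]
[[16,13],[33,19],[44,17],[46,0],[48,4],[49,0]]
[[16,13],[33,19],[44,17],[46,0],[48,4],[49,0]]
[[16,13],[33,19],[44,17],[46,0],[48,4],[49,0]]
[[16,13],[33,19],[44,17],[46,0],[48,4],[49,0]]
[[16,13],[33,19],[44,17],[46,0],[48,4],[49,0]]
[[16,13],[29,14],[33,19],[44,17],[46,0],[48,4],[49,0]]
[[16,13],[29,14],[33,19],[44,17],[46,0],[48,4],[49,0]]
[[16,13],[29,14],[33,19],[44,17],[46,0],[47,8],[50,0]]
[[16,13],[29,14],[33,19],[44,17],[46,0],[47,8],[50,0]]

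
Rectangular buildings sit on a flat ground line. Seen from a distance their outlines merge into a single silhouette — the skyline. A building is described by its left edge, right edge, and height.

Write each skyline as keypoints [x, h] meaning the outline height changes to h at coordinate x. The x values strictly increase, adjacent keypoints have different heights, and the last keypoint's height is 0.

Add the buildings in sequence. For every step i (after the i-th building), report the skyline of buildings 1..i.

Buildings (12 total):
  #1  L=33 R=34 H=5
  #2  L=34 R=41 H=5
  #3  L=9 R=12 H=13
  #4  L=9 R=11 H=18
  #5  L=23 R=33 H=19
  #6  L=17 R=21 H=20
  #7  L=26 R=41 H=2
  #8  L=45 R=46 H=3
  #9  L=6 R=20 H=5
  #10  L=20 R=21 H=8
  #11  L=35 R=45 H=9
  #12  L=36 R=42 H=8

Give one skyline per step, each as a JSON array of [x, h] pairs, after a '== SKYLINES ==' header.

== SKYLINES ==
[[33,5],[34,0]]
[[33,5],[41,0]]
[[9,13],[12,0],[33,5],[41,0]]
[[9,18],[11,13],[12,0],[33,5],[41,0]]
[[9,18],[11,13],[12,0],[23,19],[33,5],[41,0]]
[[9,18],[11,13],[12,0],[17,20],[21,0],[23,19],[33,5],[41,0]]
[[9,18],[11,13],[12,0],[17,20],[21,0],[23,19],[33,5],[41,0]]
[[9,18],[11,13],[12,0],[17,20],[21,0],[23,19],[33,5],[41,0],[45,3],[46,0]]
[[6,5],[9,18],[11,13],[12,5],[17,20],[21,0],[23,19],[33,5],[41,0],[45,3],[46,0]]
[[6,5],[9,18],[11,13],[12,5],[17,20],[21,0],[23,19],[33,5],[41,0],[45,3],[46,0]]
[[6,5],[9,18],[11,13],[12,5],[17,20],[21,0],[23,19],[33,5],[35,9],[45,3],[46,0]]
[[6,5],[9,18],[11,13],[12,5],[17,20],[21,0],[23,19],[33,5],[35,9],[45,3],[46,0]]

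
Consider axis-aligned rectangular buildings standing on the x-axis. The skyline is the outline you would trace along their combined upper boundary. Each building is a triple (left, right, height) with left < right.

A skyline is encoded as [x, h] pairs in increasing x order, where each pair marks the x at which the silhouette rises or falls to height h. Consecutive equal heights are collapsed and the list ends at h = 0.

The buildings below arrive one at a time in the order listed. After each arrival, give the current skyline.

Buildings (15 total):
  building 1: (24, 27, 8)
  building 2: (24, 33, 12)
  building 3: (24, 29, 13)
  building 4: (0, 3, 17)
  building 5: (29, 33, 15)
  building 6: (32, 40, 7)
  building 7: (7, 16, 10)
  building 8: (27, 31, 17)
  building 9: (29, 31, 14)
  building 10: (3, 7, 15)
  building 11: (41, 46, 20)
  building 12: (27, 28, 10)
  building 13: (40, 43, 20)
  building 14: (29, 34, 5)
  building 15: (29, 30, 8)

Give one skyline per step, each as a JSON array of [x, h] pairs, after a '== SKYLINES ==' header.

== SKYLINES ==
[[24,8],[27,0]]
[[24,12],[33,0]]
[[24,13],[29,12],[33,0]]
[[0,17],[3,0],[24,13],[29,12],[33,0]]
[[0,17],[3,0],[24,13],[29,15],[33,0]]
[[0,17],[3,0],[24,13],[29,15],[33,7],[40,0]]
[[0,17],[3,0],[7,10],[16,0],[24,13],[29,15],[33,7],[40,0]]
[[0,17],[3,0],[7,10],[16,0],[24,13],[27,17],[31,15],[33,7],[40,0]]
[[0,17],[3,0],[7,10],[16,0],[24,13],[27,17],[31,15],[33,7],[40,0]]
[[0,17],[3,15],[7,10],[16,0],[24,13],[27,17],[31,15],[33,7],[40,0]]
[[0,17],[3,15],[7,10],[16,0],[24,13],[27,17],[31,15],[33,7],[40,0],[41,20],[46,0]]
[[0,17],[3,15],[7,10],[16,0],[24,13],[27,17],[31,15],[33,7],[40,0],[41,20],[46,0]]
[[0,17],[3,15],[7,10],[16,0],[24,13],[27,17],[31,15],[33,7],[40,20],[46,0]]
[[0,17],[3,15],[7,10],[16,0],[24,13],[27,17],[31,15],[33,7],[40,20],[46,0]]
[[0,17],[3,15],[7,10],[16,0],[24,13],[27,17],[31,15],[33,7],[40,20],[46,0]]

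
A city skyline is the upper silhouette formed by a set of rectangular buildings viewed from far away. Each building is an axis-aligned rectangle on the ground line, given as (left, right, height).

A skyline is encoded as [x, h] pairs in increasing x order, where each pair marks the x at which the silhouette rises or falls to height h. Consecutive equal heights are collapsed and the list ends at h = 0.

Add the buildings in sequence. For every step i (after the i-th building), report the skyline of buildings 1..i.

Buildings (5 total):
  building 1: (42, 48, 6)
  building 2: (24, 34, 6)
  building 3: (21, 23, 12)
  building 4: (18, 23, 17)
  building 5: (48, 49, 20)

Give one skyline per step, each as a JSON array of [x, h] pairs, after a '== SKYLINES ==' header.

== SKYLINES ==
[[42,6],[48,0]]
[[24,6],[34,0],[42,6],[48,0]]
[[21,12],[23,0],[24,6],[34,0],[42,6],[48,0]]
[[18,17],[23,0],[24,6],[34,0],[42,6],[48,0]]
[[18,17],[23,0],[24,6],[34,0],[42,6],[48,20],[49,0]]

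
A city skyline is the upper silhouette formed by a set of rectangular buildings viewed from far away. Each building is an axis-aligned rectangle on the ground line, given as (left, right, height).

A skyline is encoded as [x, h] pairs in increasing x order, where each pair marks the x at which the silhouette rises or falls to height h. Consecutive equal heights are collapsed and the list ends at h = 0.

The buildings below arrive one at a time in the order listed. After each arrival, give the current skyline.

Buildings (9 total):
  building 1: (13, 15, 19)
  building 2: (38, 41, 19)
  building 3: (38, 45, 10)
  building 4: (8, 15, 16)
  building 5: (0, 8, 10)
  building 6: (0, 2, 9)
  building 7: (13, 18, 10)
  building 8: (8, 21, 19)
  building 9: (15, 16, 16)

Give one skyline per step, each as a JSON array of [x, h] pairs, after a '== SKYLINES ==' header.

== SKYLINES ==
[[13,19],[15,0]]
[[13,19],[15,0],[38,19],[41,0]]
[[13,19],[15,0],[38,19],[41,10],[45,0]]
[[8,16],[13,19],[15,0],[38,19],[41,10],[45,0]]
[[0,10],[8,16],[13,19],[15,0],[38,19],[41,10],[45,0]]
[[0,10],[8,16],[13,19],[15,0],[38,19],[41,10],[45,0]]
[[0,10],[8,16],[13,19],[15,10],[18,0],[38,19],[41,10],[45,0]]
[[0,10],[8,19],[21,0],[38,19],[41,10],[45,0]]
[[0,10],[8,19],[21,0],[38,19],[41,10],[45,0]]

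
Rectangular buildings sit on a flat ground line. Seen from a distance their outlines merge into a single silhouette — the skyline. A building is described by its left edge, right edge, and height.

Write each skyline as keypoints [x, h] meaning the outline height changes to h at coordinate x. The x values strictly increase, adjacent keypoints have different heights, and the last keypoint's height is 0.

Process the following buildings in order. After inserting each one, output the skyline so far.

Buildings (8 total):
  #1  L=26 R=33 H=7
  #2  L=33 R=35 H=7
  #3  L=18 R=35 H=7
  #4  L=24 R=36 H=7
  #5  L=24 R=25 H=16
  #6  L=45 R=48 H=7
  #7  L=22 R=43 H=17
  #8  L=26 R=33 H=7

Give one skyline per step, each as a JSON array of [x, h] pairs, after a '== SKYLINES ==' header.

== SKYLINES ==
[[26,7],[33,0]]
[[26,7],[35,0]]
[[18,7],[35,0]]
[[18,7],[36,0]]
[[18,7],[24,16],[25,7],[36,0]]
[[18,7],[24,16],[25,7],[36,0],[45,7],[48,0]]
[[18,7],[22,17],[43,0],[45,7],[48,0]]
[[18,7],[22,17],[43,0],[45,7],[48,0]]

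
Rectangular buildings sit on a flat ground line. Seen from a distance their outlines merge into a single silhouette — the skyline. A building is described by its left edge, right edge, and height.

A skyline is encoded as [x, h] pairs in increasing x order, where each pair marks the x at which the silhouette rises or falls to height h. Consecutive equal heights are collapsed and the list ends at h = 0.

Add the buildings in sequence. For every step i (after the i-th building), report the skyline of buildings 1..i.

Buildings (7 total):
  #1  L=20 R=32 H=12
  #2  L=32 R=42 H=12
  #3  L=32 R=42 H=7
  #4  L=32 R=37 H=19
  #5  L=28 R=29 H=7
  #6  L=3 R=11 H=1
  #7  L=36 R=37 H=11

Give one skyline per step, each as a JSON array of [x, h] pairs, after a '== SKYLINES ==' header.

== SKYLINES ==
[[20,12],[32,0]]
[[20,12],[42,0]]
[[20,12],[42,0]]
[[20,12],[32,19],[37,12],[42,0]]
[[20,12],[32,19],[37,12],[42,0]]
[[3,1],[11,0],[20,12],[32,19],[37,12],[42,0]]
[[3,1],[11,0],[20,12],[32,19],[37,12],[42,0]]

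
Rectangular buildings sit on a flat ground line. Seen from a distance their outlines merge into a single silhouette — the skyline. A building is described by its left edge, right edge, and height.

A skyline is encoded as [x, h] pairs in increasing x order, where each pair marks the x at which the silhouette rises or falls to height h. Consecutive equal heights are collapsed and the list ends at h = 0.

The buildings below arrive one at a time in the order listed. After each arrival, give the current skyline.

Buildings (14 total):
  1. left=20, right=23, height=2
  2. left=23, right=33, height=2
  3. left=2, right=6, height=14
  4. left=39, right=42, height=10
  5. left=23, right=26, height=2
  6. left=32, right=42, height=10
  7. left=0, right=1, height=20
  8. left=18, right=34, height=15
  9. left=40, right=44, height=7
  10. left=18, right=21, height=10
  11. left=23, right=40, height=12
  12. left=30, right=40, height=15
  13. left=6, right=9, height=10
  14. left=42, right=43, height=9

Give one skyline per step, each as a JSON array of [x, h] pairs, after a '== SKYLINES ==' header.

== SKYLINES ==
[[20,2],[23,0]]
[[20,2],[33,0]]
[[2,14],[6,0],[20,2],[33,0]]
[[2,14],[6,0],[20,2],[33,0],[39,10],[42,0]]
[[2,14],[6,0],[20,2],[33,0],[39,10],[42,0]]
[[2,14],[6,0],[20,2],[32,10],[42,0]]
[[0,20],[1,0],[2,14],[6,0],[20,2],[32,10],[42,0]]
[[0,20],[1,0],[2,14],[6,0],[18,15],[34,10],[42,0]]
[[0,20],[1,0],[2,14],[6,0],[18,15],[34,10],[42,7],[44,0]]
[[0,20],[1,0],[2,14],[6,0],[18,15],[34,10],[42,7],[44,0]]
[[0,20],[1,0],[2,14],[6,0],[18,15],[34,12],[40,10],[42,7],[44,0]]
[[0,20],[1,0],[2,14],[6,0],[18,15],[40,10],[42,7],[44,0]]
[[0,20],[1,0],[2,14],[6,10],[9,0],[18,15],[40,10],[42,7],[44,0]]
[[0,20],[1,0],[2,14],[6,10],[9,0],[18,15],[40,10],[42,9],[43,7],[44,0]]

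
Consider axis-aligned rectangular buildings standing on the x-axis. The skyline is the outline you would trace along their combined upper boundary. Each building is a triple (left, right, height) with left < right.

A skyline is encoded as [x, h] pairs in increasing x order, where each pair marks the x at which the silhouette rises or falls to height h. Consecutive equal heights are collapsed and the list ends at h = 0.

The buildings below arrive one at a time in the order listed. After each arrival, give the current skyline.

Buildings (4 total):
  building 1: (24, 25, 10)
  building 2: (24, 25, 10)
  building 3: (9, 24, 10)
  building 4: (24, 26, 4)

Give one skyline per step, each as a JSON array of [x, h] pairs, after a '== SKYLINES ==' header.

== SKYLINES ==
[[24,10],[25,0]]
[[24,10],[25,0]]
[[9,10],[25,0]]
[[9,10],[25,4],[26,0]]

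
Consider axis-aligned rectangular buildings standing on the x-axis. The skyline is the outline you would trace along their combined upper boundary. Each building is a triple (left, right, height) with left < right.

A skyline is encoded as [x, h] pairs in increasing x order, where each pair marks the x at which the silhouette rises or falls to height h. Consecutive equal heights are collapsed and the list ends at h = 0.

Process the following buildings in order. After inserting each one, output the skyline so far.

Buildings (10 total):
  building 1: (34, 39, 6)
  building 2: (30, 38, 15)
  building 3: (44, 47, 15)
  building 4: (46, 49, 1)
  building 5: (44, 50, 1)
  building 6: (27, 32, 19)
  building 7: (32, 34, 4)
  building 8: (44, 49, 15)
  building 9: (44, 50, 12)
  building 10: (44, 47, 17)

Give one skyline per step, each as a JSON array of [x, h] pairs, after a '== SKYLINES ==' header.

== SKYLINES ==
[[34,6],[39,0]]
[[30,15],[38,6],[39,0]]
[[30,15],[38,6],[39,0],[44,15],[47,0]]
[[30,15],[38,6],[39,0],[44,15],[47,1],[49,0]]
[[30,15],[38,6],[39,0],[44,15],[47,1],[50,0]]
[[27,19],[32,15],[38,6],[39,0],[44,15],[47,1],[50,0]]
[[27,19],[32,15],[38,6],[39,0],[44,15],[47,1],[50,0]]
[[27,19],[32,15],[38,6],[39,0],[44,15],[49,1],[50,0]]
[[27,19],[32,15],[38,6],[39,0],[44,15],[49,12],[50,0]]
[[27,19],[32,15],[38,6],[39,0],[44,17],[47,15],[49,12],[50,0]]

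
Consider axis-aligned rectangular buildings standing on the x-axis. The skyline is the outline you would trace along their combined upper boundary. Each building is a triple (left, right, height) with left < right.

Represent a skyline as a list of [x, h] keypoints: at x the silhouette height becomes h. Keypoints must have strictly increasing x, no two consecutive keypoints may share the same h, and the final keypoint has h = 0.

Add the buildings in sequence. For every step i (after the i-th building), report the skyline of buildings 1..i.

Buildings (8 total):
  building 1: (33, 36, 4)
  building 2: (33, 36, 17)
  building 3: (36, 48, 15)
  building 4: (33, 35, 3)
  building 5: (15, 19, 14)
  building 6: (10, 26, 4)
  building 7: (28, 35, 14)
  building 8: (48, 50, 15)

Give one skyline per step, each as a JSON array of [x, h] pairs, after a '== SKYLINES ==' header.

== SKYLINES ==
[[33,4],[36,0]]
[[33,17],[36,0]]
[[33,17],[36,15],[48,0]]
[[33,17],[36,15],[48,0]]
[[15,14],[19,0],[33,17],[36,15],[48,0]]
[[10,4],[15,14],[19,4],[26,0],[33,17],[36,15],[48,0]]
[[10,4],[15,14],[19,4],[26,0],[28,14],[33,17],[36,15],[48,0]]
[[10,4],[15,14],[19,4],[26,0],[28,14],[33,17],[36,15],[50,0]]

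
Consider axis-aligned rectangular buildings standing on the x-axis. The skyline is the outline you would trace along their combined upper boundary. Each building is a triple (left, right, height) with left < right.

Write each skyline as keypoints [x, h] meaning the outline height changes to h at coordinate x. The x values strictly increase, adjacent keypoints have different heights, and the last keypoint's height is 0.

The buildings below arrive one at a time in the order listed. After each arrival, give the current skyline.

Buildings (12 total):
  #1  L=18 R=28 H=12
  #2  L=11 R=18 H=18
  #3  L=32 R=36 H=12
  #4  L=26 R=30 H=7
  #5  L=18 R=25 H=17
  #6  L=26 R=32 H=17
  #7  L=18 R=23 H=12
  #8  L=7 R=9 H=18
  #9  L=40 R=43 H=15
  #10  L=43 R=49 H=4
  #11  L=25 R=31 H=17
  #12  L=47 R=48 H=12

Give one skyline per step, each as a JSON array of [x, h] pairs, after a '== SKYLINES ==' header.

== SKYLINES ==
[[18,12],[28,0]]
[[11,18],[18,12],[28,0]]
[[11,18],[18,12],[28,0],[32,12],[36,0]]
[[11,18],[18,12],[28,7],[30,0],[32,12],[36,0]]
[[11,18],[18,17],[25,12],[28,7],[30,0],[32,12],[36,0]]
[[11,18],[18,17],[25,12],[26,17],[32,12],[36,0]]
[[11,18],[18,17],[25,12],[26,17],[32,12],[36,0]]
[[7,18],[9,0],[11,18],[18,17],[25,12],[26,17],[32,12],[36,0]]
[[7,18],[9,0],[11,18],[18,17],[25,12],[26,17],[32,12],[36,0],[40,15],[43,0]]
[[7,18],[9,0],[11,18],[18,17],[25,12],[26,17],[32,12],[36,0],[40,15],[43,4],[49,0]]
[[7,18],[9,0],[11,18],[18,17],[32,12],[36,0],[40,15],[43,4],[49,0]]
[[7,18],[9,0],[11,18],[18,17],[32,12],[36,0],[40,15],[43,4],[47,12],[48,4],[49,0]]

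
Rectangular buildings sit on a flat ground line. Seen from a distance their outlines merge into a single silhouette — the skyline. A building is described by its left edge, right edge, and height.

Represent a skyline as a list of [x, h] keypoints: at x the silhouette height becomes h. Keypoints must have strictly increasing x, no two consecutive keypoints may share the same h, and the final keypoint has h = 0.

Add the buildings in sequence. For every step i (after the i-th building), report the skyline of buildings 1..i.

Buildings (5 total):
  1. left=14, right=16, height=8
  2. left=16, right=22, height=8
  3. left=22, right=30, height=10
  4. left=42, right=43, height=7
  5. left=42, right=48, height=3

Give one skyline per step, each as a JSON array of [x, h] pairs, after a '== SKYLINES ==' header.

== SKYLINES ==
[[14,8],[16,0]]
[[14,8],[22,0]]
[[14,8],[22,10],[30,0]]
[[14,8],[22,10],[30,0],[42,7],[43,0]]
[[14,8],[22,10],[30,0],[42,7],[43,3],[48,0]]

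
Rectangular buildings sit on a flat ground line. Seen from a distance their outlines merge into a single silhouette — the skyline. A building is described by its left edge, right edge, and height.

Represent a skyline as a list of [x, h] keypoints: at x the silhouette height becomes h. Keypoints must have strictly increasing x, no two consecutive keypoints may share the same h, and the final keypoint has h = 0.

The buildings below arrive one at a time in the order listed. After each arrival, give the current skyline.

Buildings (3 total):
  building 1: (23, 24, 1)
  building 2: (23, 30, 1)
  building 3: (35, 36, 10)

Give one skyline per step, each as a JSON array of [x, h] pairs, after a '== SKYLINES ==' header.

== SKYLINES ==
[[23,1],[24,0]]
[[23,1],[30,0]]
[[23,1],[30,0],[35,10],[36,0]]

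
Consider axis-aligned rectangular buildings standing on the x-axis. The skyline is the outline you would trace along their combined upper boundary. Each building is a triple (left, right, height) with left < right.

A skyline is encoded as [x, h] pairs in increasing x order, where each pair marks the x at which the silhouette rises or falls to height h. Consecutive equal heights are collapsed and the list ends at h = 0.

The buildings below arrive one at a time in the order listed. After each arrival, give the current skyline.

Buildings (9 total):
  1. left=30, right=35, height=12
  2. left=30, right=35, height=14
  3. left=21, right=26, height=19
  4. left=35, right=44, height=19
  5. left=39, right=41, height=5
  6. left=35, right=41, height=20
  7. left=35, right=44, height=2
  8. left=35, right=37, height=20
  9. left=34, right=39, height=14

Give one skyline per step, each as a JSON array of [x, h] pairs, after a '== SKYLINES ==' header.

== SKYLINES ==
[[30,12],[35,0]]
[[30,14],[35,0]]
[[21,19],[26,0],[30,14],[35,0]]
[[21,19],[26,0],[30,14],[35,19],[44,0]]
[[21,19],[26,0],[30,14],[35,19],[44,0]]
[[21,19],[26,0],[30,14],[35,20],[41,19],[44,0]]
[[21,19],[26,0],[30,14],[35,20],[41,19],[44,0]]
[[21,19],[26,0],[30,14],[35,20],[41,19],[44,0]]
[[21,19],[26,0],[30,14],[35,20],[41,19],[44,0]]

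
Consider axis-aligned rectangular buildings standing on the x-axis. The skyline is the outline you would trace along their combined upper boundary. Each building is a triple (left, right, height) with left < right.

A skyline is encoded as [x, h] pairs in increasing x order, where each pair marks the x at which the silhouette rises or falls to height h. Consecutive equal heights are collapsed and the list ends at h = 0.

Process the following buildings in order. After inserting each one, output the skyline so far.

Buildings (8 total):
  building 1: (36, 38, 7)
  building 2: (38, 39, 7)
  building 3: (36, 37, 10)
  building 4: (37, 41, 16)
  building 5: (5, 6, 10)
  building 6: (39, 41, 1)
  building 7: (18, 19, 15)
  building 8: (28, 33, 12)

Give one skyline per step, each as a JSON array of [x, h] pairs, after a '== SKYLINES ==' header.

== SKYLINES ==
[[36,7],[38,0]]
[[36,7],[39,0]]
[[36,10],[37,7],[39,0]]
[[36,10],[37,16],[41,0]]
[[5,10],[6,0],[36,10],[37,16],[41,0]]
[[5,10],[6,0],[36,10],[37,16],[41,0]]
[[5,10],[6,0],[18,15],[19,0],[36,10],[37,16],[41,0]]
[[5,10],[6,0],[18,15],[19,0],[28,12],[33,0],[36,10],[37,16],[41,0]]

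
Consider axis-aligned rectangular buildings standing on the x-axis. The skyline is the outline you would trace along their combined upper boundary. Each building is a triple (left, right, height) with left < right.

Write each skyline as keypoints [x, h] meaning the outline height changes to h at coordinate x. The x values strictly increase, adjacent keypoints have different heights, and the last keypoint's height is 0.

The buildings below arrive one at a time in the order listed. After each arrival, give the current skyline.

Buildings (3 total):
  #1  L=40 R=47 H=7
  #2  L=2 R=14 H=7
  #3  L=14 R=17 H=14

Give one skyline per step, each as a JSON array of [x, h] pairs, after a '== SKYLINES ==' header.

== SKYLINES ==
[[40,7],[47,0]]
[[2,7],[14,0],[40,7],[47,0]]
[[2,7],[14,14],[17,0],[40,7],[47,0]]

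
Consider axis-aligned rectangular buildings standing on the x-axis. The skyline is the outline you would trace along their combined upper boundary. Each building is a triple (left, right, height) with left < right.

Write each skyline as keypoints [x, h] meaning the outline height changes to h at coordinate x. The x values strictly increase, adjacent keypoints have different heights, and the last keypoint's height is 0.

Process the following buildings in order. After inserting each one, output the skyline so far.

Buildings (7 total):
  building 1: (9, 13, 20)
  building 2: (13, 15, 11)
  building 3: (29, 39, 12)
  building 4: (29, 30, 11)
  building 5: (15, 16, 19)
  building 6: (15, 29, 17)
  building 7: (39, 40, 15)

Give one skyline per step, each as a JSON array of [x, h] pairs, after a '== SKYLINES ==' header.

== SKYLINES ==
[[9,20],[13,0]]
[[9,20],[13,11],[15,0]]
[[9,20],[13,11],[15,0],[29,12],[39,0]]
[[9,20],[13,11],[15,0],[29,12],[39,0]]
[[9,20],[13,11],[15,19],[16,0],[29,12],[39,0]]
[[9,20],[13,11],[15,19],[16,17],[29,12],[39,0]]
[[9,20],[13,11],[15,19],[16,17],[29,12],[39,15],[40,0]]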